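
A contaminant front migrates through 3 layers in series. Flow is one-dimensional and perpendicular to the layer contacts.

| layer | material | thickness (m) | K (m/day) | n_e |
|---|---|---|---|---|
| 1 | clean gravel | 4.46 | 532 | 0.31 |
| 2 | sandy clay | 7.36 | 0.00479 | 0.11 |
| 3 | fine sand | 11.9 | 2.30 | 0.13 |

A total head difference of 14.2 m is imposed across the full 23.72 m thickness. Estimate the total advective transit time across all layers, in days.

With flow normal to the layers, continuity requires the same specific discharge q through every layer.
Σ(b_i/K_i) = 4.46/532 + 7.36/0.00479 + 11.9/2.30 = 1542 d.
q = Δh / Σ(b_i/K_i) = 14.2 / 1542 = 0.009211 m/day.
In each layer the seepage velocity is v_i = q/n_i, so the layer transit time is t_i = b_i·n_i / q:
  layer 1 (clean gravel): t_1 = 4.46 × 0.31 / 0.009211 = 150.1 d
  layer 2 (sandy clay): t_2 = 7.36 × 0.11 / 0.009211 = 87.90 d
  layer 3 (fine sand): t_3 = 11.9 × 0.13 / 0.009211 = 168.0 d
Total t = Σ t_i = 406.0 days.

406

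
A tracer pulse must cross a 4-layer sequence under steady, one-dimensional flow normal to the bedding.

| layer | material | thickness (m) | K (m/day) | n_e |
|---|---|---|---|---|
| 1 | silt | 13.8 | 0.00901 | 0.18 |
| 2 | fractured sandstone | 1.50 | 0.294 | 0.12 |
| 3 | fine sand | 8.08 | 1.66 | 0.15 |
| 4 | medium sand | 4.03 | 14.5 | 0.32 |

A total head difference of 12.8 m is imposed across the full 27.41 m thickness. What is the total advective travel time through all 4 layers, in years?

1.70

With flow normal to the layers, continuity requires the same specific discharge q through every layer.
Σ(b_i/K_i) = 13.8/0.00901 + 1.50/0.294 + 8.08/1.66 + 4.03/14.5 = 1542 d.
q = Δh / Σ(b_i/K_i) = 12.8 / 1542 = 0.008302 m/day.
In each layer the seepage velocity is v_i = q/n_i, so the layer transit time is t_i = b_i·n_i / q:
  layer 1 (silt): t_1 = 13.8 × 0.18 / 0.008302 = 299.2 d
  layer 2 (fractured sandstone): t_2 = 1.50 × 0.12 / 0.008302 = 21.68 d
  layer 3 (fine sand): t_3 = 8.08 × 0.15 / 0.008302 = 146.0 d
  layer 4 (medium sand): t_4 = 4.03 × 0.32 / 0.008302 = 155.3 d
Total t = Σ t_i = 622.2 days = 1.704 years.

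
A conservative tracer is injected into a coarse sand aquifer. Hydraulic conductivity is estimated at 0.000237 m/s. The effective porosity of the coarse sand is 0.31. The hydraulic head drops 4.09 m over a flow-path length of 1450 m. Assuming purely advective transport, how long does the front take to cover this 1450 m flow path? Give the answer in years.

21.3

Convert K: 0.000237 m/s × 86400 = 20.48 m/day.
Hydraulic gradient i = Δh / L = 4.09 / 1450 = 0.002821.
Darcy flux q = K · i = 20.48 × 0.002821 = 0.05776 m/day.
Seepage velocity v = q / n_e = 0.05776 / 0.31 = 0.1863 m/day.
Travel time t = L / v = 1450 / 0.1863 = 7782 days = 21.31 years.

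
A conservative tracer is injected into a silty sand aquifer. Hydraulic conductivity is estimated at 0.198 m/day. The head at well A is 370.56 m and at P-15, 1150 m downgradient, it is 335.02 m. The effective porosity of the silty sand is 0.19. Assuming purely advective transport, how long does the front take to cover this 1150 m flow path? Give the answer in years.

97.8

Hydraulic gradient i = (370.56 − 335.02) / 1150 = 35.54 / 1150 = 0.03090.
Darcy flux q = K · i = 0.1980 × 0.03090 = 0.006119 m/day.
Seepage velocity v = q / n_e = 0.006119 / 0.19 = 0.03221 m/day.
Travel time t = L / v = 1150 / 0.03221 = 35708 days = 97.76 years.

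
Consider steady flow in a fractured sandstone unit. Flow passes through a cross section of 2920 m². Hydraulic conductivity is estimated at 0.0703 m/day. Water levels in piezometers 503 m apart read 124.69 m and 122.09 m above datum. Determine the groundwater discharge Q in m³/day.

1.06

Hydraulic gradient i = (124.69 − 122.09) / 503 = 2.6 / 503 = 0.005169.
Darcy's law: Q = K · A · i = 0.07030 × 2920 × 0.005169 = 1.061 m³/day.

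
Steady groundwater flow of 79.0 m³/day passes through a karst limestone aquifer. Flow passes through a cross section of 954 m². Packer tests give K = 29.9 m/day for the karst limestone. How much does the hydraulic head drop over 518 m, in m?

1.43

From Q = K·A·i, i = Q / (K·A) = 79.0 / (29.90 × 954.0) = 0.002770.
Head loss Δh = i · L = 0.002770 × 518 = 1.435 m.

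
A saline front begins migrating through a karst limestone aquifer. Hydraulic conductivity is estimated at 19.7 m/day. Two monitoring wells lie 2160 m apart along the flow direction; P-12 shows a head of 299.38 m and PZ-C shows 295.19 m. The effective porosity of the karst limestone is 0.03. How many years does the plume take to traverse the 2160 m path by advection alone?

4.64

Hydraulic gradient i = (299.38 − 295.19) / 2160 = 4.19 / 2160 = 0.001940.
Darcy flux q = K · i = 19.70 × 0.001940 = 0.03821 m/day.
Seepage velocity v = q / n_e = 0.03821 / 0.03 = 1.274 m/day.
Travel time t = L / v = 2160 / 1.274 = 1696 days = 4.643 years.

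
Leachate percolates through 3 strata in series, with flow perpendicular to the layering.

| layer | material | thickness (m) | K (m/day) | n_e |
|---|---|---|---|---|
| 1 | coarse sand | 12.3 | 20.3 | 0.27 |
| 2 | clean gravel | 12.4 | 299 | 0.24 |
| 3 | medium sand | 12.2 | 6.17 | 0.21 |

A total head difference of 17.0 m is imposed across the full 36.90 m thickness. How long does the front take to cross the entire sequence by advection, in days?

1.37

With flow normal to the layers, continuity requires the same specific discharge q through every layer.
Σ(b_i/K_i) = 12.3/20.3 + 12.4/299 + 12.2/6.17 = 2.625 d.
q = Δh / Σ(b_i/K_i) = 17.0 / 2.625 = 6.477 m/day.
In each layer the seepage velocity is v_i = q/n_i, so the layer transit time is t_i = b_i·n_i / q:
  layer 1 (coarse sand): t_1 = 12.3 × 0.27 / 6.477 = 0.5127 d
  layer 2 (clean gravel): t_2 = 12.4 × 0.24 / 6.477 = 0.4595 d
  layer 3 (medium sand): t_3 = 12.2 × 0.21 / 6.477 = 0.3956 d
Total t = Σ t_i = 1.368 days.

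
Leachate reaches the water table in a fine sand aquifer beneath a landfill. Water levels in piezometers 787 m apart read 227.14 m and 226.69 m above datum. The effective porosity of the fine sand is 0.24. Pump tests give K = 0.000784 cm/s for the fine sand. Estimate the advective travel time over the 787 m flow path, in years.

1340

Convert K: 0.000784 cm/s × 864 = 0.6774 m/day.
Hydraulic gradient i = (227.14 − 226.69) / 787 = 0.45 / 787 = 0.0005718.
Darcy flux q = K · i = 0.6774 × 0.0005718 = 0.0003873 m/day.
Seepage velocity v = q / n_e = 0.0003873 / 0.24 = 0.001614 m/day.
Travel time t = L / v = 787 / 0.001614 = 4.877e+05 days = 1335 years.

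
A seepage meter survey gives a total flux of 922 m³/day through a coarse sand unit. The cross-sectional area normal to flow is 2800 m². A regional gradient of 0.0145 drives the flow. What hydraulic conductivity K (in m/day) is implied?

22.7

Hydraulic gradient i = 0.0145.
From Q = K·A·i, K = Q / (A·i) = 922 / (2800 × 0.01450) = 22.71 m/day.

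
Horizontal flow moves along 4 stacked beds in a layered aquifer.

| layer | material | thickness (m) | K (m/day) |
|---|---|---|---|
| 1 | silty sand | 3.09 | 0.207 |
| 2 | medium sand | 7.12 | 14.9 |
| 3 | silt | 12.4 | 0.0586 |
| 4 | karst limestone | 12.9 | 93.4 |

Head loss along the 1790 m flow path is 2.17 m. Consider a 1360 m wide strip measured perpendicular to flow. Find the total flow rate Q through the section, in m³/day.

2160

Flow is parallel to layering, so each bed carries its own Darcy discharge and the transmissivities add.
Σ(K_i·b_i) = 0.207×3.09 + 14.9×7.12 + 0.0586×12.4 + 93.4×12.9 = 1312 m²/day.
Hydraulic gradient i = Δh / L = 2.17 / 1790 = 0.001212.
Q = Σ(K_i·b_i) · W · i = 1312 × 1360 × 0.001212 = 2164 m³/day.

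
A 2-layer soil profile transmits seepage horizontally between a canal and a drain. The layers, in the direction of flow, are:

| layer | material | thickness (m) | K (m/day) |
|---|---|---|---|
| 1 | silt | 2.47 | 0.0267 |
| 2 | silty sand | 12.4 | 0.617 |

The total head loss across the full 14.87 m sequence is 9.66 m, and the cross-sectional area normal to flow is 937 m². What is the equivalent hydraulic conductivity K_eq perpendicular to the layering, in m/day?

0.132

Flow is perpendicular to layering, so the layers act in series and the equivalent K is the thickness-weighted harmonic mean.
Total thickness L = 2.47 + 12.4 = 14.87 m.
Σ(b_i/K_i) = 2.47/0.0267 + 12.4/0.617 = 112.6 d.
K_eq = L / Σ(b_i/K_i) = 14.87 / 112.6 = 0.1321 m/day.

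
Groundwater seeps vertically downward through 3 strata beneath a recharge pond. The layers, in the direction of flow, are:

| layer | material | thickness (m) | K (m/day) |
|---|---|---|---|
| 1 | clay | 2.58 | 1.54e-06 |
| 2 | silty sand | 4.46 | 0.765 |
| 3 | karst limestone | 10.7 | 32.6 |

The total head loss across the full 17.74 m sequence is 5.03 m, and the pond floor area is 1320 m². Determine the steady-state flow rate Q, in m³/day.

Flow is perpendicular to layering, so the layers act in series and the equivalent K is the thickness-weighted harmonic mean.
Total thickness L = 2.58 + 4.46 + 10.7 = 17.74 m.
Σ(b_i/K_i) = 2.58/1.54e-06 + 4.46/0.765 + 10.7/32.6 = 1.675e+06 d.
K_eq = L / Σ(b_i/K_i) = 17.74 / 1.675e+06 = 1.059e-05 m/day.
Q = K_eq · A · (Δh/L) = 1.059e-05 × 1320 × (5.03/17.74) = 0.003963 m³/day.

0.00396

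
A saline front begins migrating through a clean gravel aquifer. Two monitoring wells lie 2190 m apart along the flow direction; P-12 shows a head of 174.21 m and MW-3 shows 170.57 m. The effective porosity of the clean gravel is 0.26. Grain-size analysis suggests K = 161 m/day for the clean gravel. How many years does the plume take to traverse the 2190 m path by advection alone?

Hydraulic gradient i = (174.21 − 170.57) / 2190 = 3.64 / 2190 = 0.001662.
Darcy flux q = K · i = 161.0 × 0.001662 = 0.2676 m/day.
Seepage velocity v = q / n_e = 0.2676 / 0.26 = 1.029 m/day.
Travel time t = L / v = 2190 / 1.029 = 2128 days = 5.826 years.

5.83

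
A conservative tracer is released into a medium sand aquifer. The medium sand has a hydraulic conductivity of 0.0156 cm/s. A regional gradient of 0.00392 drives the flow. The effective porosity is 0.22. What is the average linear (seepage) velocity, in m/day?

Convert K: 0.0156 cm/s × 864 = 13.48 m/day.
Hydraulic gradient i = 0.00392.
Darcy flux q = K · i = 13.48 × 0.003920 = 0.05284 m/day.
Seepage velocity v = q / n_e = 0.05284 / 0.22 = 0.2402 m/day.

0.240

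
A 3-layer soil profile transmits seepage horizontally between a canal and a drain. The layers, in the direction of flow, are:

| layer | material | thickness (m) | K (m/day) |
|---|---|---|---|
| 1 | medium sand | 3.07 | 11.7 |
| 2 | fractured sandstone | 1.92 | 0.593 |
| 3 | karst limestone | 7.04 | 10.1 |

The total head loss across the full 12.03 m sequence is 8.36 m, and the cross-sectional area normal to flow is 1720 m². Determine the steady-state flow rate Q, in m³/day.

3430

Flow is perpendicular to layering, so the layers act in series and the equivalent K is the thickness-weighted harmonic mean.
Total thickness L = 3.07 + 1.92 + 7.04 = 12.03 m.
Σ(b_i/K_i) = 3.07/11.7 + 1.92/0.593 + 7.04/10.1 = 4.197 d.
K_eq = L / Σ(b_i/K_i) = 12.03 / 4.197 = 2.866 m/day.
Q = K_eq · A · (Δh/L) = 2.866 × 1720 × (8.36/12.03) = 3426 m³/day.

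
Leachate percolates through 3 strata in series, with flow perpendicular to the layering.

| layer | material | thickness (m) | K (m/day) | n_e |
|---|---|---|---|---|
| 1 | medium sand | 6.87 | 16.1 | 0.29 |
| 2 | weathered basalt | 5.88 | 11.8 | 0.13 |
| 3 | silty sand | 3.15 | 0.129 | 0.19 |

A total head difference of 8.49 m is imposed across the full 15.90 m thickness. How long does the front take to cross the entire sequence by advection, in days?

With flow normal to the layers, continuity requires the same specific discharge q through every layer.
Σ(b_i/K_i) = 6.87/16.1 + 5.88/11.8 + 3.15/0.129 = 25.34 d.
q = Δh / Σ(b_i/K_i) = 8.49 / 25.34 = 0.3350 m/day.
In each layer the seepage velocity is v_i = q/n_i, so the layer transit time is t_i = b_i·n_i / q:
  layer 1 (medium sand): t_1 = 6.87 × 0.29 / 0.3350 = 5.947 d
  layer 2 (weathered basalt): t_2 = 5.88 × 0.13 / 0.3350 = 2.282 d
  layer 3 (silty sand): t_3 = 3.15 × 0.19 / 0.3350 = 1.787 d
Total t = Σ t_i = 10.02 days.

10.0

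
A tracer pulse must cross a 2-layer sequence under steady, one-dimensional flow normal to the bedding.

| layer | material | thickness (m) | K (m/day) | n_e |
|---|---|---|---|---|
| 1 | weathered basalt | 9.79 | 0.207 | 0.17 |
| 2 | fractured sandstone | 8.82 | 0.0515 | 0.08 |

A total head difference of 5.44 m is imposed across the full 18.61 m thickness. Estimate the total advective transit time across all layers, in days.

With flow normal to the layers, continuity requires the same specific discharge q through every layer.
Σ(b_i/K_i) = 9.79/0.207 + 8.82/0.0515 = 218.6 d.
q = Δh / Σ(b_i/K_i) = 5.44 / 218.6 = 0.02489 m/day.
In each layer the seepage velocity is v_i = q/n_i, so the layer transit time is t_i = b_i·n_i / q:
  layer 1 (weathered basalt): t_1 = 9.79 × 0.17 / 0.02489 = 66.86 d
  layer 2 (fractured sandstone): t_2 = 8.82 × 0.08 / 0.02489 = 28.35 d
Total t = Σ t_i = 95.21 days.

95.2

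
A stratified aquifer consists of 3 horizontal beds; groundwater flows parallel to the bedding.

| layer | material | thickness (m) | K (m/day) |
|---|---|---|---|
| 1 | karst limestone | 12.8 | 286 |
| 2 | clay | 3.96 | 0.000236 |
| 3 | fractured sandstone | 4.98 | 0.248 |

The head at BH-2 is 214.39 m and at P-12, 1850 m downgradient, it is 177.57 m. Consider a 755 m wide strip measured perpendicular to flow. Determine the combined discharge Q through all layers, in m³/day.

55000

Flow is parallel to layering, so each bed carries its own Darcy discharge and the transmissivities add.
Σ(K_i·b_i) = 286×12.8 + 0.000236×3.96 + 0.248×4.98 = 3662 m²/day.
Hydraulic gradient i = (214.39 − 177.57) / 1850 = 36.82 / 1850 = 0.01990.
Q = Σ(K_i·b_i) · W · i = 3662 × 755 × 0.01990 = 55028 m³/day.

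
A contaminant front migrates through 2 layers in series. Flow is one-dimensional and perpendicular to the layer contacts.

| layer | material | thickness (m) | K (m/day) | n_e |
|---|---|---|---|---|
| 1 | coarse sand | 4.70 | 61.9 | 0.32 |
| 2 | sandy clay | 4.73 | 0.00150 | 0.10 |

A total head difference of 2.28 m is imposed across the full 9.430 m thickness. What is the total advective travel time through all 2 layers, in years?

With flow normal to the layers, continuity requires the same specific discharge q through every layer.
Σ(b_i/K_i) = 4.70/61.9 + 4.73/0.00150 = 3153 d.
q = Δh / Σ(b_i/K_i) = 2.28 / 3153 = 0.0007230 m/day.
In each layer the seepage velocity is v_i = q/n_i, so the layer transit time is t_i = b_i·n_i / q:
  layer 1 (coarse sand): t_1 = 4.70 × 0.32 / 0.0007230 = 2080 d
  layer 2 (sandy clay): t_2 = 4.73 × 0.10 / 0.0007230 = 654.2 d
Total t = Σ t_i = 2734 days = 7.486 years.

7.49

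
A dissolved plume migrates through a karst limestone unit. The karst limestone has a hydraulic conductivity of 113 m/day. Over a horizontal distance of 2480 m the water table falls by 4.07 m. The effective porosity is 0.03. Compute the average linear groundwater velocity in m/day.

6.18

Hydraulic gradient i = Δh / L = 4.07 / 2480 = 0.001641.
Darcy flux q = K · i = 113.0 × 0.001641 = 0.1854 m/day.
Seepage velocity v = q / n_e = 0.1854 / 0.03 = 6.182 m/day.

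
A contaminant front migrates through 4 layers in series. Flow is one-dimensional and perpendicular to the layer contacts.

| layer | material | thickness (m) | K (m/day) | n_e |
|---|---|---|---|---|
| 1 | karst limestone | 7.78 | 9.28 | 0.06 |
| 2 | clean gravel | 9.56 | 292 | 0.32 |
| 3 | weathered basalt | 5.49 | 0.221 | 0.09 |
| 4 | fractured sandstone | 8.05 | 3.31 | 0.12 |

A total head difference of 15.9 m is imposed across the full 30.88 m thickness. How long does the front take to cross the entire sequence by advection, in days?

8.83

With flow normal to the layers, continuity requires the same specific discharge q through every layer.
Σ(b_i/K_i) = 7.78/9.28 + 9.56/292 + 5.49/0.221 + 8.05/3.31 = 28.14 d.
q = Δh / Σ(b_i/K_i) = 15.9 / 28.14 = 0.5649 m/day.
In each layer the seepage velocity is v_i = q/n_i, so the layer transit time is t_i = b_i·n_i / q:
  layer 1 (karst limestone): t_1 = 7.78 × 0.06 / 0.5649 = 0.8263 d
  layer 2 (clean gravel): t_2 = 9.56 × 0.32 / 0.5649 = 5.415 d
  layer 3 (weathered basalt): t_3 = 5.49 × 0.09 / 0.5649 = 0.8746 d
  layer 4 (fractured sandstone): t_4 = 8.05 × 0.12 / 0.5649 = 1.710 d
Total t = Σ t_i = 8.826 days.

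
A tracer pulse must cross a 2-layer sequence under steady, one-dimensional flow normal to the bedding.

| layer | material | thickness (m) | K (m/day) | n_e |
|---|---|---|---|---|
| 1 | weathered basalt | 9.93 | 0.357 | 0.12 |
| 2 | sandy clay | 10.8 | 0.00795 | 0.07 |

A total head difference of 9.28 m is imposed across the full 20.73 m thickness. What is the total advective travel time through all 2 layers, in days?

291

With flow normal to the layers, continuity requires the same specific discharge q through every layer.
Σ(b_i/K_i) = 9.93/0.357 + 10.8/0.00795 = 1386 d.
q = Δh / Σ(b_i/K_i) = 9.28 / 1386 = 0.006694 m/day.
In each layer the seepage velocity is v_i = q/n_i, so the layer transit time is t_i = b_i·n_i / q:
  layer 1 (weathered basalt): t_1 = 9.93 × 0.12 / 0.006694 = 178.0 d
  layer 2 (sandy clay): t_2 = 10.8 × 0.07 / 0.006694 = 112.9 d
Total t = Σ t_i = 290.9 days.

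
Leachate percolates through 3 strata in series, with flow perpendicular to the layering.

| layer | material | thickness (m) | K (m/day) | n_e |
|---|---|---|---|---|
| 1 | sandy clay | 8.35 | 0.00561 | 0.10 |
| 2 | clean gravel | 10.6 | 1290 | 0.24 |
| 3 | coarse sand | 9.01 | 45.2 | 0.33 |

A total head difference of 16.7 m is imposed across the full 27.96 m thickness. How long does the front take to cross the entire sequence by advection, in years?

With flow normal to the layers, continuity requires the same specific discharge q through every layer.
Σ(b_i/K_i) = 8.35/0.00561 + 10.6/1290 + 9.01/45.2 = 1489 d.
q = Δh / Σ(b_i/K_i) = 16.7 / 1489 = 0.01122 m/day.
In each layer the seepage velocity is v_i = q/n_i, so the layer transit time is t_i = b_i·n_i / q:
  layer 1 (sandy clay): t_1 = 8.35 × 0.10 / 0.01122 = 74.43 d
  layer 2 (clean gravel): t_2 = 10.6 × 0.24 / 0.01122 = 226.8 d
  layer 3 (coarse sand): t_3 = 9.01 × 0.33 / 0.01122 = 265.0 d
Total t = Σ t_i = 566.2 days = 1.550 years.

1.55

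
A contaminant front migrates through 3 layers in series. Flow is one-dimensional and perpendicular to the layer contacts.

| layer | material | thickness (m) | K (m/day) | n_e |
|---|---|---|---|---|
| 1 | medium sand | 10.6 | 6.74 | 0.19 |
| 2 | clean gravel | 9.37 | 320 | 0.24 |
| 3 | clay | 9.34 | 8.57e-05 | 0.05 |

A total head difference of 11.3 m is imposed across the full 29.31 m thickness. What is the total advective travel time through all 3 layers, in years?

125

With flow normal to the layers, continuity requires the same specific discharge q through every layer.
Σ(b_i/K_i) = 10.6/6.74 + 9.37/320 + 9.34/8.57e-05 = 1.090e+05 d.
q = Δh / Σ(b_i/K_i) = 11.3 / 1.090e+05 = 0.0001037 m/day.
In each layer the seepage velocity is v_i = q/n_i, so the layer transit time is t_i = b_i·n_i / q:
  layer 1 (medium sand): t_1 = 10.6 × 0.19 / 0.0001037 = 19425 d
  layer 2 (clean gravel): t_2 = 9.37 × 0.24 / 0.0001037 = 21689 d
  layer 3 (clay): t_3 = 9.34 × 0.05 / 0.0001037 = 4504 d
Total t = Σ t_i = 45618 days = 124.9 years.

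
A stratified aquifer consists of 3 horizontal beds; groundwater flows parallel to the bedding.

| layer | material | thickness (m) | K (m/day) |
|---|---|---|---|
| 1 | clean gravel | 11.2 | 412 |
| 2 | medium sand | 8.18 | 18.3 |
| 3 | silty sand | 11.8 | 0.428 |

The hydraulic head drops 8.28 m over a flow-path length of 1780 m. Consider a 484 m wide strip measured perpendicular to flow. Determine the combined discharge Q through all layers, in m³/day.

Flow is parallel to layering, so each bed carries its own Darcy discharge and the transmissivities add.
Σ(K_i·b_i) = 412×11.2 + 18.3×8.18 + 0.428×11.8 = 4769 m²/day.
Hydraulic gradient i = Δh / L = 8.28 / 1780 = 0.004652.
Q = Σ(K_i·b_i) · W · i = 4769 × 484 × 0.004652 = 10737 m³/day.

10700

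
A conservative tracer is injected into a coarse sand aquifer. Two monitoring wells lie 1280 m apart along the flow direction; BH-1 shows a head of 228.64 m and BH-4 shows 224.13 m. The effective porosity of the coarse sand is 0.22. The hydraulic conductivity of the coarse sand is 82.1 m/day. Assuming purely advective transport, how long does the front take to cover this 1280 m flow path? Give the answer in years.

Hydraulic gradient i = (228.64 − 224.13) / 1280 = 4.51 / 1280 = 0.003523.
Darcy flux q = K · i = 82.10 × 0.003523 = 0.2893 m/day.
Seepage velocity v = q / n_e = 0.2893 / 0.22 = 1.315 m/day.
Travel time t = L / v = 1280 / 1.315 = 973.5 days = 2.665 years.

2.67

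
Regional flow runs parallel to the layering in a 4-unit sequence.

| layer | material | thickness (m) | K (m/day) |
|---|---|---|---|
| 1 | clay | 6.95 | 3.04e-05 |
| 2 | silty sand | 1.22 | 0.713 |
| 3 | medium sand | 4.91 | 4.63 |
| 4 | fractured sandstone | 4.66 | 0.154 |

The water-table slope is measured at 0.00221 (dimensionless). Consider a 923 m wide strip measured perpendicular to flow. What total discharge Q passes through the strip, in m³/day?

49.6

Flow is parallel to layering, so each bed carries its own Darcy discharge and the transmissivities add.
Σ(K_i·b_i) = 3.04e-05×6.95 + 0.713×1.22 + 4.63×4.91 + 0.154×4.66 = 24.32 m²/day.
Hydraulic gradient i = 0.00221.
Q = Σ(K_i·b_i) · W · i = 24.32 × 923 × 0.002210 = 49.61 m³/day.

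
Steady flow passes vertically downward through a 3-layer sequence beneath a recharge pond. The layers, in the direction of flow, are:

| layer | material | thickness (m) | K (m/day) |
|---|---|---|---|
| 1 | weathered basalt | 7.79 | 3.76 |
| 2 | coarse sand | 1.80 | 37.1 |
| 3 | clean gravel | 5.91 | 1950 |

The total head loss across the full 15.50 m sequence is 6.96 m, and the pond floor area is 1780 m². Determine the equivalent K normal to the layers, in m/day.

7.30

Flow is perpendicular to layering, so the layers act in series and the equivalent K is the thickness-weighted harmonic mean.
Total thickness L = 7.79 + 1.80 + 5.91 = 15.50 m.
Σ(b_i/K_i) = 7.79/3.76 + 1.80/37.1 + 5.91/1950 = 2.123 d.
K_eq = L / Σ(b_i/K_i) = 15.50 / 2.123 = 7.300 m/day.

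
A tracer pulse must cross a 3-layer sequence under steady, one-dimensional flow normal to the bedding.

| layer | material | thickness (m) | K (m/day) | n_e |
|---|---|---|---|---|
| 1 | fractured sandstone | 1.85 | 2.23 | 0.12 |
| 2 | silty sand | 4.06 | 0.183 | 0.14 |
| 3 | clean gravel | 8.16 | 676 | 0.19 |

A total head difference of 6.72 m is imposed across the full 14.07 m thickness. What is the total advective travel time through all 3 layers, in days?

8.02

With flow normal to the layers, continuity requires the same specific discharge q through every layer.
Σ(b_i/K_i) = 1.85/2.23 + 4.06/0.183 + 8.16/676 = 23.03 d.
q = Δh / Σ(b_i/K_i) = 6.72 / 23.03 = 0.2918 m/day.
In each layer the seepage velocity is v_i = q/n_i, so the layer transit time is t_i = b_i·n_i / q:
  layer 1 (fractured sandstone): t_1 = 1.85 × 0.12 / 0.2918 = 0.7607 d
  layer 2 (silty sand): t_2 = 4.06 × 0.14 / 0.2918 = 1.948 d
  layer 3 (clean gravel): t_3 = 8.16 × 0.19 / 0.2918 = 5.313 d
Total t = Σ t_i = 8.021 days.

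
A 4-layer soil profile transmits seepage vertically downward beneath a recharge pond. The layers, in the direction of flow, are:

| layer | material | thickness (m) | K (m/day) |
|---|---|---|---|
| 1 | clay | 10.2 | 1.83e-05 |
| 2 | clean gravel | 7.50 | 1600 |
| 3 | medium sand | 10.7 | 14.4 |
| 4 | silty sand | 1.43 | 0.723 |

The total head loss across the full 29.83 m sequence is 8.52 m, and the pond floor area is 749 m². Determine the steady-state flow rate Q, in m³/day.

0.0114

Flow is perpendicular to layering, so the layers act in series and the equivalent K is the thickness-weighted harmonic mean.
Total thickness L = 10.2 + 7.50 + 10.7 + 1.43 = 29.83 m.
Σ(b_i/K_i) = 10.2/1.83e-05 + 7.50/1600 + 10.7/14.4 + 1.43/0.723 = 5.574e+05 d.
K_eq = L / Σ(b_i/K_i) = 29.83 / 5.574e+05 = 5.352e-05 m/day.
Q = K_eq · A · (Δh/L) = 5.352e-05 × 749 × (8.52/29.83) = 0.01145 m³/day.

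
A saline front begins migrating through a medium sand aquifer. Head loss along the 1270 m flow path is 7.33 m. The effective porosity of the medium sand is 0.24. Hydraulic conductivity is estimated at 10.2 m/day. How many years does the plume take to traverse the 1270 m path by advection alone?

14.2

Hydraulic gradient i = Δh / L = 7.33 / 1270 = 0.005772.
Darcy flux q = K · i = 10.20 × 0.005772 = 0.05887 m/day.
Seepage velocity v = q / n_e = 0.05887 / 0.24 = 0.2453 m/day.
Travel time t = L / v = 1270 / 0.2453 = 5177 days = 14.18 years.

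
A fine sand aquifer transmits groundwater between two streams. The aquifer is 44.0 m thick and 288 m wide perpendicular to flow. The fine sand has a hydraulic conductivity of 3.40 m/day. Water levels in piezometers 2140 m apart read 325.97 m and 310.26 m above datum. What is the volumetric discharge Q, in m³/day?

316

Cross-sectional area A = 288 × 44.0 = 12672 m².
Hydraulic gradient i = (325.97 − 310.26) / 2140 = 15.71 / 2140 = 0.007341.
Darcy's law: Q = K · A · i = 3.400 × 12672 × 0.007341 = 316.3 m³/day.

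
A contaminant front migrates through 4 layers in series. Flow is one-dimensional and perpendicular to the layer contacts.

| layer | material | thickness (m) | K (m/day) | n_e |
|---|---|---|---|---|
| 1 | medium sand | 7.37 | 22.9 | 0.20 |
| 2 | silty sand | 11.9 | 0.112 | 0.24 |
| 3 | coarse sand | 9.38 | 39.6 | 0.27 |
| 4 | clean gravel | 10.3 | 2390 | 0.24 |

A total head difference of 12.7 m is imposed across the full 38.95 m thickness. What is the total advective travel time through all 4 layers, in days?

78.5

With flow normal to the layers, continuity requires the same specific discharge q through every layer.
Σ(b_i/K_i) = 7.37/22.9 + 11.9/0.112 + 9.38/39.6 + 10.3/2390 = 106.8 d.
q = Δh / Σ(b_i/K_i) = 12.7 / 106.8 = 0.1189 m/day.
In each layer the seepage velocity is v_i = q/n_i, so the layer transit time is t_i = b_i·n_i / q:
  layer 1 (medium sand): t_1 = 7.37 × 0.20 / 0.1189 = 12.40 d
  layer 2 (silty sand): t_2 = 11.9 × 0.24 / 0.1189 = 24.02 d
  layer 3 (coarse sand): t_3 = 9.38 × 0.27 / 0.1189 = 21.30 d
  layer 4 (clean gravel): t_4 = 10.3 × 0.24 / 0.1189 = 20.79 d
Total t = Σ t_i = 78.51 days.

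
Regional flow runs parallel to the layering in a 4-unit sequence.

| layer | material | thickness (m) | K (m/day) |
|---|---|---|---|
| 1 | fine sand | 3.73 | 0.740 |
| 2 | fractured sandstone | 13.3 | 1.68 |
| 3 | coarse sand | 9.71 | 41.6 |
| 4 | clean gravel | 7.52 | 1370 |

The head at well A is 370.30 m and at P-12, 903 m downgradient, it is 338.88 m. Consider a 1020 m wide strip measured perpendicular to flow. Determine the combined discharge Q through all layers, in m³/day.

Flow is parallel to layering, so each bed carries its own Darcy discharge and the transmissivities add.
Σ(K_i·b_i) = 0.740×3.73 + 1.68×13.3 + 41.6×9.71 + 1370×7.52 = 10731 m²/day.
Hydraulic gradient i = (370.30 − 338.88) / 903 = 31.42 / 903 = 0.03480.
Q = Σ(K_i·b_i) · W · i = 10731 × 1020 × 0.03480 = 3.809e+05 m³/day.

381000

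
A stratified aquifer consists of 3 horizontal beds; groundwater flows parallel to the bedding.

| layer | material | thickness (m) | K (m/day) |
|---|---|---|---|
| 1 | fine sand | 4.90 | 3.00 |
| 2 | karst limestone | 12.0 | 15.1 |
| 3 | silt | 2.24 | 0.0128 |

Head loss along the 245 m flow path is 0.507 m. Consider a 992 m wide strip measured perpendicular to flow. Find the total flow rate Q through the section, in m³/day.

Flow is parallel to layering, so each bed carries its own Darcy discharge and the transmissivities add.
Σ(K_i·b_i) = 3.00×4.90 + 15.1×12.0 + 0.0128×2.24 = 195.9 m²/day.
Hydraulic gradient i = Δh / L = 0.507 / 245 = 0.002069.
Q = Σ(K_i·b_i) · W · i = 195.9 × 992 × 0.002069 = 402.2 m³/day.

402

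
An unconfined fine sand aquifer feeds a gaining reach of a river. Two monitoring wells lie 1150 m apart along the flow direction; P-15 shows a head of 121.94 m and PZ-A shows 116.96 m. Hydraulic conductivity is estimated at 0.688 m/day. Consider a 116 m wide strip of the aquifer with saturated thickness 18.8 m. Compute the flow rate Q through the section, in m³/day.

Cross-sectional area A = 116 × 18.8 = 2181 m².
Hydraulic gradient i = (121.94 − 116.96) / 1150 = 4.98 / 1150 = 0.004330.
Darcy's law: Q = K · A · i = 0.6880 × 2181 × 0.004330 = 6.497 m³/day.

6.50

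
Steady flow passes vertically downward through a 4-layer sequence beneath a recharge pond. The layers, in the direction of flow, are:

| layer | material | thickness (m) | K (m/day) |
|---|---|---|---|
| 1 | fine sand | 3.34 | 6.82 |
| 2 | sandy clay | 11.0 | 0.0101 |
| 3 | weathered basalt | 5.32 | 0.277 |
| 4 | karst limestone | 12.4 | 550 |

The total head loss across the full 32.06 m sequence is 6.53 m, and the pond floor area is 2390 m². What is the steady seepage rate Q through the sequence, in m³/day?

Flow is perpendicular to layering, so the layers act in series and the equivalent K is the thickness-weighted harmonic mean.
Total thickness L = 3.34 + 11.0 + 5.32 + 12.4 = 32.06 m.
Σ(b_i/K_i) = 3.34/6.82 + 11.0/0.0101 + 5.32/0.277 + 12.4/550 = 1109 d.
K_eq = L / Σ(b_i/K_i) = 32.06 / 1109 = 0.02891 m/day.
Q = K_eq · A · (Δh/L) = 0.02891 × 2390 × (6.53/32.06) = 14.07 m³/day.

14.1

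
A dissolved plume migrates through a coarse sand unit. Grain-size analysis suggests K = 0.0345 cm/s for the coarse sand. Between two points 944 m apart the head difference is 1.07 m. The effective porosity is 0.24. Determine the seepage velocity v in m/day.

0.141

Convert K: 0.0345 cm/s × 864 = 29.81 m/day.
Hydraulic gradient i = Δh / L = 1.07 / 944 = 0.001133.
Darcy flux q = K · i = 29.81 × 0.001133 = 0.03379 m/day.
Seepage velocity v = q / n_e = 0.03379 / 0.24 = 0.1408 m/day.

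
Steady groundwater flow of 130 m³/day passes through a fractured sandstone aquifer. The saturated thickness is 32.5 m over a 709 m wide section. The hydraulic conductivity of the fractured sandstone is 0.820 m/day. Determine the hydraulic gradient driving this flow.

Cross-sectional area A = 709 × 32.5 = 23042 m².
From Q = K·A·i, i = Q / (K·A) = 130 / (0.8200 × 23042) = 0.006880.

0.00688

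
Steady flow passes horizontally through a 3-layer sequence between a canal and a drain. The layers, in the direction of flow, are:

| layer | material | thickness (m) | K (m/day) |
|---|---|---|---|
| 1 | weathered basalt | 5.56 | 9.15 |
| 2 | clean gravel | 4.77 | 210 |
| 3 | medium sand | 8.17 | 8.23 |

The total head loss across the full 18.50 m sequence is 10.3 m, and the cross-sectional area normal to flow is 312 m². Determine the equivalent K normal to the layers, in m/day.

11.4

Flow is perpendicular to layering, so the layers act in series and the equivalent K is the thickness-weighted harmonic mean.
Total thickness L = 5.56 + 4.77 + 8.17 = 18.50 m.
Σ(b_i/K_i) = 5.56/9.15 + 4.77/210 + 8.17/8.23 = 1.623 d.
K_eq = L / Σ(b_i/K_i) = 18.50 / 1.623 = 11.40 m/day.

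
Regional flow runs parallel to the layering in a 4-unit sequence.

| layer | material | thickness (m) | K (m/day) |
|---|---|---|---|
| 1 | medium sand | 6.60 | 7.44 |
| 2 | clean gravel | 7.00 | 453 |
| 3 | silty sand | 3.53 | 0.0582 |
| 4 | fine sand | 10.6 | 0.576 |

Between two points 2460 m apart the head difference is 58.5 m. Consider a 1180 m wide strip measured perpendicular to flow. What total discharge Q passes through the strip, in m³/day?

90500

Flow is parallel to layering, so each bed carries its own Darcy discharge and the transmissivities add.
Σ(K_i·b_i) = 7.44×6.60 + 453×7.00 + 0.0582×3.53 + 0.576×10.6 = 3226 m²/day.
Hydraulic gradient i = Δh / L = 58.5 / 2460 = 0.02378.
Q = Σ(K_i·b_i) · W · i = 3226 × 1180 × 0.02378 = 90536 m³/day.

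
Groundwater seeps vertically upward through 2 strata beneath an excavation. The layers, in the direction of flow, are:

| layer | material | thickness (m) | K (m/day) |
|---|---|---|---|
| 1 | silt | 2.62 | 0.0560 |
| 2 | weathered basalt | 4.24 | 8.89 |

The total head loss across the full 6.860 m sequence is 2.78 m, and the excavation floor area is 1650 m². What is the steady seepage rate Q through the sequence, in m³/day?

97.1

Flow is perpendicular to layering, so the layers act in series and the equivalent K is the thickness-weighted harmonic mean.
Total thickness L = 2.62 + 4.24 = 6.860 m.
Σ(b_i/K_i) = 2.62/0.0560 + 4.24/8.89 = 47.26 d.
K_eq = L / Σ(b_i/K_i) = 6.860 / 47.26 = 0.1451 m/day.
Q = K_eq · A · (Δh/L) = 0.1451 × 1650 × (2.78/6.860) = 97.05 m³/day.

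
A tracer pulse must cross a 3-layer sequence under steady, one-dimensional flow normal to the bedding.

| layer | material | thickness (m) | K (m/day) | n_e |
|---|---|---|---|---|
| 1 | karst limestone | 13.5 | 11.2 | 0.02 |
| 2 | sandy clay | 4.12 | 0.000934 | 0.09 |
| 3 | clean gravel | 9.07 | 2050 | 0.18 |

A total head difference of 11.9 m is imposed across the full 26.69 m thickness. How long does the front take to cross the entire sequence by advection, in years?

With flow normal to the layers, continuity requires the same specific discharge q through every layer.
Σ(b_i/K_i) = 13.5/11.2 + 4.12/0.000934 + 9.07/2050 = 4412 d.
q = Δh / Σ(b_i/K_i) = 11.9 / 4412 = 0.002697 m/day.
In each layer the seepage velocity is v_i = q/n_i, so the layer transit time is t_i = b_i·n_i / q:
  layer 1 (karst limestone): t_1 = 13.5 × 0.02 / 0.002697 = 100.1 d
  layer 2 (sandy clay): t_2 = 4.12 × 0.09 / 0.002697 = 137.5 d
  layer 3 (clean gravel): t_3 = 9.07 × 0.18 / 0.002697 = 605.3 d
Total t = Σ t_i = 842.9 days = 2.308 years.

2.31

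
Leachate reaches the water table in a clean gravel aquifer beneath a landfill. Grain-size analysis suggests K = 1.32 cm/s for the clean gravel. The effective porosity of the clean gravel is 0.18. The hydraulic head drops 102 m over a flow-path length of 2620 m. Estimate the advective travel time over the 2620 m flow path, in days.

Convert K: 1.32 cm/s × 864 = 1140 m/day.
Hydraulic gradient i = Δh / L = 102 / 2620 = 0.03893.
Darcy flux q = K · i = 1140 × 0.03893 = 44.40 m/day.
Seepage velocity v = q / n_e = 44.40 / 0.18 = 246.7 m/day.
Travel time t = L / v = 2620 / 246.7 = 10.62 days.

10.6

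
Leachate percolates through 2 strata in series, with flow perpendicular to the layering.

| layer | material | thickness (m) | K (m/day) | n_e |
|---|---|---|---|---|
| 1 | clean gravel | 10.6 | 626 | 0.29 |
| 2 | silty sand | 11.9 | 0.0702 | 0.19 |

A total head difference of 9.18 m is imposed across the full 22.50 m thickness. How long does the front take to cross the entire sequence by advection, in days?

With flow normal to the layers, continuity requires the same specific discharge q through every layer.
Σ(b_i/K_i) = 10.6/626 + 11.9/0.0702 = 169.5 d.
q = Δh / Σ(b_i/K_i) = 9.18 / 169.5 = 0.05415 m/day.
In each layer the seepage velocity is v_i = q/n_i, so the layer transit time is t_i = b_i·n_i / q:
  layer 1 (clean gravel): t_1 = 10.6 × 0.29 / 0.05415 = 56.77 d
  layer 2 (silty sand): t_2 = 11.9 × 0.19 / 0.05415 = 41.76 d
Total t = Σ t_i = 98.52 days.

98.5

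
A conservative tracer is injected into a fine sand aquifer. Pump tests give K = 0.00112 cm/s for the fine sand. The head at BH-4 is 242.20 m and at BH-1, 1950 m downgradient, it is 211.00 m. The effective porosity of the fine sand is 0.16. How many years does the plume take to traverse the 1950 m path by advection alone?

55.2

Convert K: 0.00112 cm/s × 864 = 0.9677 m/day.
Hydraulic gradient i = (242.20 − 211.00) / 1950 = 31.2 / 1950 = 0.01600.
Darcy flux q = K · i = 0.9677 × 0.01600 = 0.01548 m/day.
Seepage velocity v = q / n_e = 0.01548 / 0.16 = 0.09677 m/day.
Travel time t = L / v = 1950 / 0.09677 = 20151 days = 55.17 years.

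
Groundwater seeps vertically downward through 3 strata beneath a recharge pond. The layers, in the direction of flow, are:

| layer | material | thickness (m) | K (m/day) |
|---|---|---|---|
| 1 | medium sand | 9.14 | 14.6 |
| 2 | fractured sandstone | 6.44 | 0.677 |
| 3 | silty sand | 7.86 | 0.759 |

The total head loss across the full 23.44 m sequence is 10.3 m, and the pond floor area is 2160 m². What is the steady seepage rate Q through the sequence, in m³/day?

1090

Flow is perpendicular to layering, so the layers act in series and the equivalent K is the thickness-weighted harmonic mean.
Total thickness L = 9.14 + 6.44 + 7.86 = 23.44 m.
Σ(b_i/K_i) = 9.14/14.6 + 6.44/0.677 + 7.86/0.759 = 20.49 d.
K_eq = L / Σ(b_i/K_i) = 23.44 / 20.49 = 1.144 m/day.
Q = K_eq · A · (Δh/L) = 1.144 × 2160 × (10.3/23.44) = 1086 m³/day.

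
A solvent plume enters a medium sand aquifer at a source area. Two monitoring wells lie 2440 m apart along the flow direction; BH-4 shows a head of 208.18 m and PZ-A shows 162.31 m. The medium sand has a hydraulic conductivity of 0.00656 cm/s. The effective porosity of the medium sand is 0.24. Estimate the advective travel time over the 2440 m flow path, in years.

15.0

Convert K: 0.00656 cm/s × 864 = 5.668 m/day.
Hydraulic gradient i = (208.18 − 162.31) / 2440 = 45.87 / 2440 = 0.01880.
Darcy flux q = K · i = 5.668 × 0.01880 = 0.1066 m/day.
Seepage velocity v = q / n_e = 0.1066 / 0.24 = 0.4440 m/day.
Travel time t = L / v = 2440 / 0.4440 = 5496 days = 15.05 years.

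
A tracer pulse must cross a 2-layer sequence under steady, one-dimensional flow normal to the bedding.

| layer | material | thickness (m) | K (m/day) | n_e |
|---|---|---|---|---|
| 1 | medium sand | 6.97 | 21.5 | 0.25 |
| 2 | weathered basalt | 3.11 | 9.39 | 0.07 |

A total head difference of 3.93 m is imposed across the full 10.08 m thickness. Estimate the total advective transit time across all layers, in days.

0.327

With flow normal to the layers, continuity requires the same specific discharge q through every layer.
Σ(b_i/K_i) = 6.97/21.5 + 3.11/9.39 = 0.6554 d.
q = Δh / Σ(b_i/K_i) = 3.93 / 0.6554 = 5.996 m/day.
In each layer the seepage velocity is v_i = q/n_i, so the layer transit time is t_i = b_i·n_i / q:
  layer 1 (medium sand): t_1 = 6.97 × 0.25 / 5.996 = 0.2906 d
  layer 2 (weathered basalt): t_2 = 3.11 × 0.07 / 5.996 = 0.03630 d
Total t = Σ t_i = 0.3269 days.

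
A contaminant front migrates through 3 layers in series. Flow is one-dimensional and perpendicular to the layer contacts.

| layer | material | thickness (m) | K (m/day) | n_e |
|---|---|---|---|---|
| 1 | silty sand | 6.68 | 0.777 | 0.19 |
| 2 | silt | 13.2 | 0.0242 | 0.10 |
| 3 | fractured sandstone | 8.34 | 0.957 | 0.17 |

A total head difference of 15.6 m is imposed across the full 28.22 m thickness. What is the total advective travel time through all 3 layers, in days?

145

With flow normal to the layers, continuity requires the same specific discharge q through every layer.
Σ(b_i/K_i) = 6.68/0.777 + 13.2/0.0242 + 8.34/0.957 = 562.8 d.
q = Δh / Σ(b_i/K_i) = 15.6 / 562.8 = 0.02772 m/day.
In each layer the seepage velocity is v_i = q/n_i, so the layer transit time is t_i = b_i·n_i / q:
  layer 1 (silty sand): t_1 = 6.68 × 0.19 / 0.02772 = 45.79 d
  layer 2 (silt): t_2 = 13.2 × 0.10 / 0.02772 = 47.62 d
  layer 3 (fractured sandstone): t_3 = 8.34 × 0.17 / 0.02772 = 51.15 d
Total t = Σ t_i = 144.6 days.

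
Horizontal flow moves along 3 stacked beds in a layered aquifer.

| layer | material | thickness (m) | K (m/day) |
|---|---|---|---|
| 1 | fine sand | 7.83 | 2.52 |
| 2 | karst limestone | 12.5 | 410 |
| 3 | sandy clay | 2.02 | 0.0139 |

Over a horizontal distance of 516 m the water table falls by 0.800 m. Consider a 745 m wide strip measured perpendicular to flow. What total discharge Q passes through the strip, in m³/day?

Flow is parallel to layering, so each bed carries its own Darcy discharge and the transmissivities add.
Σ(K_i·b_i) = 2.52×7.83 + 410×12.5 + 0.0139×2.02 = 5145 m²/day.
Hydraulic gradient i = Δh / L = 0.800 / 516 = 0.001550.
Q = Σ(K_i·b_i) · W · i = 5145 × 745 × 0.001550 = 5942 m³/day.

5940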